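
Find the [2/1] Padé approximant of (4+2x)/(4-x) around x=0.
(x/2 + 1)/(1 - x/4)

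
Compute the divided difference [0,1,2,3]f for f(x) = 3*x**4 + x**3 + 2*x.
19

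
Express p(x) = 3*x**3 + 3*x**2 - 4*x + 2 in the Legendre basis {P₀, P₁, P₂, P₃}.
(3)P₀ + (-11/5)P₁ + (2)P₂ + (6/5)P₃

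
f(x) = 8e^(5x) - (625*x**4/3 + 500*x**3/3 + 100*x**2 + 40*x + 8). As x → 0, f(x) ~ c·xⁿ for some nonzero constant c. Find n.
5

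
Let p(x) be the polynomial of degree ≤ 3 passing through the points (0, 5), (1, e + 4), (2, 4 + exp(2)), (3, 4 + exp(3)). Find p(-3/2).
-35*exp(3)/16 - 189*e/16 + 169/16 + 135*exp(2)/16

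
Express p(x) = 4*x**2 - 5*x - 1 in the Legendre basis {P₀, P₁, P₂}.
(1/3)P₀ + (-5)P₁ + (8/3)P₂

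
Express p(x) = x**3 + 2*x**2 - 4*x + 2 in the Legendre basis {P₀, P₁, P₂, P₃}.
(8/3)P₀ + (-17/5)P₁ + (4/3)P₂ + (2/5)P₃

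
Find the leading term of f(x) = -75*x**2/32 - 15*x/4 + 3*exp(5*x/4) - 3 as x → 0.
125*x**3/128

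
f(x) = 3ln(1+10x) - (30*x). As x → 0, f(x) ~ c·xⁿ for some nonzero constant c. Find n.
2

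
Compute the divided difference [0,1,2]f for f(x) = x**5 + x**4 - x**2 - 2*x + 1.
21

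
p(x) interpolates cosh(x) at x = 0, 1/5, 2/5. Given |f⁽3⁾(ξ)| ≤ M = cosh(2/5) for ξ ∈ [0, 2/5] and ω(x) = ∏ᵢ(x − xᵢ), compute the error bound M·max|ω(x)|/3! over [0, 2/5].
sqrt(3)*cosh(2/5)/3375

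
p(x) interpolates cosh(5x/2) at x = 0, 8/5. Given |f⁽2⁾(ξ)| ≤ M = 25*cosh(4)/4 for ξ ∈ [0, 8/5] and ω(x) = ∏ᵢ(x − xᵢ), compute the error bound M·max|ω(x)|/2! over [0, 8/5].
2*cosh(4)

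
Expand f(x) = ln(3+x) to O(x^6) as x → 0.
log(3) + x/3 - x**2/18 + x**3/81 - x**4/324 + x**5/1215 + O(x**6)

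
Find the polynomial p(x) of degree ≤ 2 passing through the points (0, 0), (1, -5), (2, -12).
-x**2 - 4*x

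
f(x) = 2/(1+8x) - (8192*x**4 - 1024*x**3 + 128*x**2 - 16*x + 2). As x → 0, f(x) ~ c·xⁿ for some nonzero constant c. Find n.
5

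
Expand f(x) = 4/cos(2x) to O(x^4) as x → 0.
4 + 8*x**2 + O(x**4)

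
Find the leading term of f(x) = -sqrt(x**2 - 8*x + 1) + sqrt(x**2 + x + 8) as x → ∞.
9/2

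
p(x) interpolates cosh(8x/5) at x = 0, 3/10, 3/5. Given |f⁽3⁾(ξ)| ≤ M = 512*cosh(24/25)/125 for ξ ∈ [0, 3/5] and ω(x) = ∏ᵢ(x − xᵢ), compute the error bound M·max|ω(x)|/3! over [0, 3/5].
64*sqrt(3)*cosh(24/25)/15625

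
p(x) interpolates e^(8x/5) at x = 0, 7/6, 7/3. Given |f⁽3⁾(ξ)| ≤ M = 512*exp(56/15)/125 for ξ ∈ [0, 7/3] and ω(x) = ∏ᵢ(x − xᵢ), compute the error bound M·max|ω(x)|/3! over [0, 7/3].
21952*sqrt(3)*exp(56/15)/91125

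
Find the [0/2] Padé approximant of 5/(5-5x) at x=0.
1/(1 - x)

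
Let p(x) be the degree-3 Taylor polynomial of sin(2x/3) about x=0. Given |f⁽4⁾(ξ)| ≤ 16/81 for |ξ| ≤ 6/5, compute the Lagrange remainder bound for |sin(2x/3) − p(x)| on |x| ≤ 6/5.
32/1875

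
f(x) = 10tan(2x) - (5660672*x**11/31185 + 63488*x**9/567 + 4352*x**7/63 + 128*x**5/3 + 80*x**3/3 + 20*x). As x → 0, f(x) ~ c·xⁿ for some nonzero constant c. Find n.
13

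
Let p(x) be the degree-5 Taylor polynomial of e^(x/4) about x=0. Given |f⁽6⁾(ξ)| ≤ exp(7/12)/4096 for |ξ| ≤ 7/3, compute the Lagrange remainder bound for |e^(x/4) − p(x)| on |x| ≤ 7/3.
117649*exp(7/12)/2149908480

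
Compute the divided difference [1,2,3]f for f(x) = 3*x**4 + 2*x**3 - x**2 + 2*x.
86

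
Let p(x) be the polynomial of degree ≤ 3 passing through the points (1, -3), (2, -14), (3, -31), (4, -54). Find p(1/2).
1/4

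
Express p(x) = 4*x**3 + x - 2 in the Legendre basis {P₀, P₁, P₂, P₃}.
(-2)P₀ + (17/5)P₁ + (8/5)P₃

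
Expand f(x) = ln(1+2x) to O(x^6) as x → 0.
2*x - 2*x**2 + 8*x**3/3 - 4*x**4 + 32*x**5/5 + O(x**6)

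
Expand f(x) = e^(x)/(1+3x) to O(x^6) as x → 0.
1 - 2*x + 13*x**2/2 - 58*x**3/3 + 1393*x**4/24 - 10447*x**5/60 + O(x**6)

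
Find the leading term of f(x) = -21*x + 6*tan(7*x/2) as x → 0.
343*x**3/4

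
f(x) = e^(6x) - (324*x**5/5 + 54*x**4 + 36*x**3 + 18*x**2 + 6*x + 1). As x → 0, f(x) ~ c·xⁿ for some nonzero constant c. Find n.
6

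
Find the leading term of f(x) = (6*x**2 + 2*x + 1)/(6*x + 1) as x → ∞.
x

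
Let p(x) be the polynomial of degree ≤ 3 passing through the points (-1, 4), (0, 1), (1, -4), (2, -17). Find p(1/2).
-7/8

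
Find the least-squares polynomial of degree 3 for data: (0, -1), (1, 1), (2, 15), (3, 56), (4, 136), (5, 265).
-103/126 + (-161/108)x + (89/126)x² + (221/108)x³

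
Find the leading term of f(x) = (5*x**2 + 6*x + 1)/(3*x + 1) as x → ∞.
5*x/3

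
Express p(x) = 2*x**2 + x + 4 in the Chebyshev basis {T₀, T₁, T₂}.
(5)T₀ + T₁ + T₂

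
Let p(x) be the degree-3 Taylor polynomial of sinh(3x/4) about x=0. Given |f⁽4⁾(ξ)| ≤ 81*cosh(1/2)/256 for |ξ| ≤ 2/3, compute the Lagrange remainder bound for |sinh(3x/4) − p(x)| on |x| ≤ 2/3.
cosh(1/2)/384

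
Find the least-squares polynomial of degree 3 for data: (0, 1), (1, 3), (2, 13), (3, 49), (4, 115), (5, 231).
22/21 + (95/126)x + (-26/21)x² + (37/18)x³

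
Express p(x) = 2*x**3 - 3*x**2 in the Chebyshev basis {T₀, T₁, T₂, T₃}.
(-3/2)T₀ + (3/2)T₁ + (-3/2)T₂ + (1/2)T₃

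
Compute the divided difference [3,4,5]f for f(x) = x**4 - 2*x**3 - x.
73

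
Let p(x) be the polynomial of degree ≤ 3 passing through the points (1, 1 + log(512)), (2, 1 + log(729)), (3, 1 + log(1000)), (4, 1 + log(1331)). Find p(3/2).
1 + log(486*11**(3/16)*2**(7/8)*3**(5/8)*5**(1/16)/5)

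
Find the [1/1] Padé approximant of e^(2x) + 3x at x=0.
(23*x/5 + 1)/(1 - 2*x/5)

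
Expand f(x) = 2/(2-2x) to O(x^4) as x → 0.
1 + x + x**2 + x**3 + O(x**4)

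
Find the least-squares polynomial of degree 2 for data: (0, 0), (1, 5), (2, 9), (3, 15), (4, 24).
3/7 + (103/35)x + (5/7)x²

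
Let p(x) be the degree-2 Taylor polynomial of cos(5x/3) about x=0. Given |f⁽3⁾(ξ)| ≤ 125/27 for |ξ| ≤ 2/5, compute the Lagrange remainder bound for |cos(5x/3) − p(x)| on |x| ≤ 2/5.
4/81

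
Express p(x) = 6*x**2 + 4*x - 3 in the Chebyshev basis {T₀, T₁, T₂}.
(4)T₁ + (3)T₂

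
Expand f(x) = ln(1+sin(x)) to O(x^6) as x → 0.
x - x**2/2 + x**3/6 - x**4/12 + x**5/24 + O(x**6)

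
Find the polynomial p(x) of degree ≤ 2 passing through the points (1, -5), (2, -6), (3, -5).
x**2 - 4*x - 2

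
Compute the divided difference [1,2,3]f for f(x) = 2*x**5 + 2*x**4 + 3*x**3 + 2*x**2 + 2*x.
250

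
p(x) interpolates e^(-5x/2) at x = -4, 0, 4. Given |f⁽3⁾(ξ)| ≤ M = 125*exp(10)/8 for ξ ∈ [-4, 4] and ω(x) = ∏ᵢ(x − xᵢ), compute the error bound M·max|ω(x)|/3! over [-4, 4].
1000*sqrt(3)*exp(10)/27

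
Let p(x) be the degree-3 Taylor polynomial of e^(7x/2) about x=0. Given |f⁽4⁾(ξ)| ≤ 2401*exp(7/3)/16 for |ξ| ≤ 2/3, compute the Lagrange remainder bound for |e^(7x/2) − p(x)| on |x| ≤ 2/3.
2401*exp(7/3)/1944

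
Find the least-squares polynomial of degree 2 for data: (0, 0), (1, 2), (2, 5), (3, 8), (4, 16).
11/35 + (13/35)x + (6/7)x²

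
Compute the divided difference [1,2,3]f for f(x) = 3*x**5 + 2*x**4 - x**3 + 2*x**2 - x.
316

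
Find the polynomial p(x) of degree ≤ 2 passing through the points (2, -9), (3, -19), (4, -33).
-2*x**2 - 1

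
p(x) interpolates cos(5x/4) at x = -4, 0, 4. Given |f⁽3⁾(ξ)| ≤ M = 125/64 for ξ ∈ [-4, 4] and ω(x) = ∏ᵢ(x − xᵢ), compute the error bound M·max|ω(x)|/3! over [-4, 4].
125*sqrt(3)/27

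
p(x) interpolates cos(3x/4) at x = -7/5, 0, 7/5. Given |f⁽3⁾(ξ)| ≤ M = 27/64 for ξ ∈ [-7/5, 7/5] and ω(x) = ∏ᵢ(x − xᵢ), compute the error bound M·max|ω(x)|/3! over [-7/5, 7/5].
343*sqrt(3)/8000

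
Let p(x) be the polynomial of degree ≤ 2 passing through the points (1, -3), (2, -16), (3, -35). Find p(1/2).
5/4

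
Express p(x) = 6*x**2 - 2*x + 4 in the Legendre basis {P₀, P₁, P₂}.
(6)P₀ + (-2)P₁ + (4)P₂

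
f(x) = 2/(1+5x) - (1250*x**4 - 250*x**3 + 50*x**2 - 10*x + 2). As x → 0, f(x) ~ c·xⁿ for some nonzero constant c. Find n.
5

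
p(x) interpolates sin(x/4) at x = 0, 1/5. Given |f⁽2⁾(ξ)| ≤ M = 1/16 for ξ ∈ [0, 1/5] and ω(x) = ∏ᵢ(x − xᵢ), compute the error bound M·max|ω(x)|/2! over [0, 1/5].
1/3200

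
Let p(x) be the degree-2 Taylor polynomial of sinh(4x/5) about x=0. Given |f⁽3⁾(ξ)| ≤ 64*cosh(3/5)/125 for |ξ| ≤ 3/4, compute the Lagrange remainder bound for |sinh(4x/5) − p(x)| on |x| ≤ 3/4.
9*cosh(3/5)/250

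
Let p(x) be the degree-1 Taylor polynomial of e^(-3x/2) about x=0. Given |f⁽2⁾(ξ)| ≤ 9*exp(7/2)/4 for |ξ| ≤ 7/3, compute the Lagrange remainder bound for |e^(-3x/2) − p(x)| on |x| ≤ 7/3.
49*exp(7/2)/8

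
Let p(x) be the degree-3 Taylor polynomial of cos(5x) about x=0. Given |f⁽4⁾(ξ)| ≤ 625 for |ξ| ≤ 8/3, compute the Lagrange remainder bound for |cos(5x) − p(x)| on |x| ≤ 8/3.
320000/243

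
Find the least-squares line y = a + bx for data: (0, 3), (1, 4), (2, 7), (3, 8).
a = 14/5, b = 9/5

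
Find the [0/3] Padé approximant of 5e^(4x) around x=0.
5/(-32*x**3/3 + 8*x**2 - 4*x + 1)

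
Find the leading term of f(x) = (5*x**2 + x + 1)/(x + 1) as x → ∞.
5*x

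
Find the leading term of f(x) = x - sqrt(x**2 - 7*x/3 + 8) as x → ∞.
7/6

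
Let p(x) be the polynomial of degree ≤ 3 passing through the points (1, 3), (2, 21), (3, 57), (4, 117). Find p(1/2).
-9/8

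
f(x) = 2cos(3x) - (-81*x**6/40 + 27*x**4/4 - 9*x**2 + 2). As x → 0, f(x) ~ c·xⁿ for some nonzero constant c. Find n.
8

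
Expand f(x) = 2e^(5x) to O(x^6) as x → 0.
2 + 10*x + 25*x**2 + 125*x**3/3 + 625*x**4/12 + 625*x**5/12 + O(x**6)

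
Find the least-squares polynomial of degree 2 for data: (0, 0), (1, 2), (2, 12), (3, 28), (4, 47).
-17/35 + (4/7)x + (20/7)x²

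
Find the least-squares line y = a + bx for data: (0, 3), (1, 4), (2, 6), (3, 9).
a = 5/2, b = 2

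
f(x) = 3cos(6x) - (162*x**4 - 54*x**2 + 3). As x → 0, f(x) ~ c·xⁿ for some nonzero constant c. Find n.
6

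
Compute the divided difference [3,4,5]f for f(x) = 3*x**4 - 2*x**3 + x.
267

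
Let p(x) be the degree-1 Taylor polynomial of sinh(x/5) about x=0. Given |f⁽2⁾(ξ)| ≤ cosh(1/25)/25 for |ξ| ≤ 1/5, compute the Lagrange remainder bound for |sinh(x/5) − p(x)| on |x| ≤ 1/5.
cosh(1/25)/1250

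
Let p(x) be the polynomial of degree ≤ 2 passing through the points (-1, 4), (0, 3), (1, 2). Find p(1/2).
5/2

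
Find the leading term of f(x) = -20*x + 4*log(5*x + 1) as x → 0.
-50*x**2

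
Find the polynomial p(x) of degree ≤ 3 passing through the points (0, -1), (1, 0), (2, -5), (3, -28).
-2*x**3 + 3*x**2 - 1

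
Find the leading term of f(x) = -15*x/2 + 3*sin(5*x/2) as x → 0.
-125*x**3/16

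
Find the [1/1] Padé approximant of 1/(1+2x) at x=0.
1/(2*x + 1)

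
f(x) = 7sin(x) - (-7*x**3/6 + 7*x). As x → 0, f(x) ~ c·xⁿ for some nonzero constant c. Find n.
5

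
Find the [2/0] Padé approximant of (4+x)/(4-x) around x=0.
x**2/8 + x/2 + 1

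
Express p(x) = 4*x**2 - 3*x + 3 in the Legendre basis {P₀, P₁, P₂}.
(13/3)P₀ + (-3)P₁ + (8/3)P₂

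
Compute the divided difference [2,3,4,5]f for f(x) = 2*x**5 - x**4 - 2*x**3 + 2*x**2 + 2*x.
234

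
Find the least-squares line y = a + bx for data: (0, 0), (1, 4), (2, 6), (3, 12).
a = -1/5, b = 19/5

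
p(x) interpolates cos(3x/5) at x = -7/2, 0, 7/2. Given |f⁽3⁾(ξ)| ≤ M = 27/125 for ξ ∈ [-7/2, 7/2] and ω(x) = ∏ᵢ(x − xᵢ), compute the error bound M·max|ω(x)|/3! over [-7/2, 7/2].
343*sqrt(3)/1000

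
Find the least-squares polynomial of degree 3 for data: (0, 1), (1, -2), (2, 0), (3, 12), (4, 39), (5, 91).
53/63 + (-412/189)x + (-325/252)x² + (115/108)x³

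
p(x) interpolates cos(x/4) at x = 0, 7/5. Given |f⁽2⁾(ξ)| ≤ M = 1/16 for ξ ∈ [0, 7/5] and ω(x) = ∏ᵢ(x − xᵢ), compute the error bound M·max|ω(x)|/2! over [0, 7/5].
49/3200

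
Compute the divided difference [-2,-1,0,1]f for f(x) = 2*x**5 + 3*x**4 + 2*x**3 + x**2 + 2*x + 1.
6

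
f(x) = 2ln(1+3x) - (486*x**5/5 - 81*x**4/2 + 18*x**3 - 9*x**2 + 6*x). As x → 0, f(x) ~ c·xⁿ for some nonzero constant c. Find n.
6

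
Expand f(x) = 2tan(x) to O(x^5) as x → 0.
2*x + 2*x**3/3 + O(x**5)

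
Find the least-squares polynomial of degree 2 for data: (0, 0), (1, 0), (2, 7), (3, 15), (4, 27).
-3/7 + (-17/70)x + (25/14)x²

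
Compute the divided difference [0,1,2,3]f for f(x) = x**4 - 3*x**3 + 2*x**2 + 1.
3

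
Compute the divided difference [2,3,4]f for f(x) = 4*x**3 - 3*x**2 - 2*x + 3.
33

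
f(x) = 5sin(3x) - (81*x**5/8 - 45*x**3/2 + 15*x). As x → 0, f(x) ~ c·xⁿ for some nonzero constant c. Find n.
7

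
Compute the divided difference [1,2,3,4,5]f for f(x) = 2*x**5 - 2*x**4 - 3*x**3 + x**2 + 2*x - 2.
28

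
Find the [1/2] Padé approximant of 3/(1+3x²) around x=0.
3/(3*x**2 + 1)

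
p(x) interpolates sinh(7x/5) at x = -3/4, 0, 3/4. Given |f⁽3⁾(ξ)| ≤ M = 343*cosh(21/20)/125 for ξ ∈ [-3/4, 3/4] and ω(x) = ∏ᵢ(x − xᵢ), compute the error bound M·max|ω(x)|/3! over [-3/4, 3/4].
343*sqrt(3)*cosh(21/20)/8000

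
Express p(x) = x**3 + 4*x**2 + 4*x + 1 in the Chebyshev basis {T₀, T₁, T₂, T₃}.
(3)T₀ + (19/4)T₁ + (2)T₂ + (1/4)T₃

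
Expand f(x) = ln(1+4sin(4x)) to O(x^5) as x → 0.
16*x - 128*x**2 + 3968*x**3/3 - 47104*x**4/3 + O(x**5)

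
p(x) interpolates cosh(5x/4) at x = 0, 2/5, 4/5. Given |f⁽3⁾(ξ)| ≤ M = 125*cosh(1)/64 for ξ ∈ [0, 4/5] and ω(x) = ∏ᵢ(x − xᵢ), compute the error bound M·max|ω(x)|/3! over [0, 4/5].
sqrt(3)*cosh(1)/216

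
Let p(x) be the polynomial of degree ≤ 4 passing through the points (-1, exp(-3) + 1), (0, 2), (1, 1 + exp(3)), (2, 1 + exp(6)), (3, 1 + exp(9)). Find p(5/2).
(-5 + (-70*exp(3) + 156 + 140*exp(6) + 35*exp(9))*exp(3))*exp(-3)/128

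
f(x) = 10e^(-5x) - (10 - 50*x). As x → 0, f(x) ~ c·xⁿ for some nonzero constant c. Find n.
2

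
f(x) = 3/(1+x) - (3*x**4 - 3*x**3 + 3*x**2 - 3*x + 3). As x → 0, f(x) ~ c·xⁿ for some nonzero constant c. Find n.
5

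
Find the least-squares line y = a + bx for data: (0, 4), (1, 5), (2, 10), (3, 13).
a = 16/5, b = 16/5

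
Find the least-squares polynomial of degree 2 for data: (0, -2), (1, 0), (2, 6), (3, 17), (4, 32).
-69/35 + (-5/14)x + (31/14)x²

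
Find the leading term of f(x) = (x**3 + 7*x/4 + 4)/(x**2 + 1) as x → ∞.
x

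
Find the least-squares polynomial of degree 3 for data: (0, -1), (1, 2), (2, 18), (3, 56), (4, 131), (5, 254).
-10/9 + (347/189)x + (-22/63)x² + (55/27)x³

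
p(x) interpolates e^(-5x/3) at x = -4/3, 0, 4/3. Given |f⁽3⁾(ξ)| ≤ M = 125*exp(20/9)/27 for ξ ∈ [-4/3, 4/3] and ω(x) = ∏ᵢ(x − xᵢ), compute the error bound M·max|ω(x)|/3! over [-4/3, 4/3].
8000*sqrt(3)*exp(20/9)/19683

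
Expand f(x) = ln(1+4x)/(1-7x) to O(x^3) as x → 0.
4*x + 20*x**2 + O(x**3)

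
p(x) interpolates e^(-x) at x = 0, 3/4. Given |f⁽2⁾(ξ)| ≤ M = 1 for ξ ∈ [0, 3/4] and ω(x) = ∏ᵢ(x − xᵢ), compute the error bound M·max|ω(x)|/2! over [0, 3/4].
9/128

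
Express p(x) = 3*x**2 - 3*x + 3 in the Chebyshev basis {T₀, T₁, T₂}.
(9/2)T₀ + (-3)T₁ + (3/2)T₂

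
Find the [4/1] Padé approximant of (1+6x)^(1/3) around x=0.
(16*x**4/3 - 64*x**3/15 + 24*x**2/5 + 32*x/5 + 1)/(22*x/5 + 1)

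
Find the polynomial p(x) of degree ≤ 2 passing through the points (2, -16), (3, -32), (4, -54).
-3*x**2 - x - 2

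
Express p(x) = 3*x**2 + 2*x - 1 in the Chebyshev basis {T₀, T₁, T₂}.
(1/2)T₀ + (2)T₁ + (3/2)T₂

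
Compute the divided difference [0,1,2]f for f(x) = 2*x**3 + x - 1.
6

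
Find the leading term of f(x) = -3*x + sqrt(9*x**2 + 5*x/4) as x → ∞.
5/24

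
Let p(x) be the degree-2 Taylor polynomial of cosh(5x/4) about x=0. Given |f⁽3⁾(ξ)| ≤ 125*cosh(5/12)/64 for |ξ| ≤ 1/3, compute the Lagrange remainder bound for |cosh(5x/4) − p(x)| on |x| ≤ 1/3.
125*cosh(5/12)/10368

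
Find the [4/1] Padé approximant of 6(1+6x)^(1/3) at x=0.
(32*x**4 - 128*x**3/5 + 144*x**2/5 + 192*x/5 + 6)/(22*x/5 + 1)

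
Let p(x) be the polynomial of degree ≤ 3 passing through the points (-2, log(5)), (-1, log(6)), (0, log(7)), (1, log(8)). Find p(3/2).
log(384*2**(7/8)*3**(5/16)*4730908711279296875**(1/16)/1715)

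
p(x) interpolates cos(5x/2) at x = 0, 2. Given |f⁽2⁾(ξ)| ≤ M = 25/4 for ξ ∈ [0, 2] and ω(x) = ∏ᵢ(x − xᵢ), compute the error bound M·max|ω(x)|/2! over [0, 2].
25/8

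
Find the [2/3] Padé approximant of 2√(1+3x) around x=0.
(63*x**2/8 + 42*x/5 + 2)/(-27*x**3/160 + 81*x**2/80 + 27*x/10 + 1)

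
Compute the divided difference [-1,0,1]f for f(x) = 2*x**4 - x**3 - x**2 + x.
1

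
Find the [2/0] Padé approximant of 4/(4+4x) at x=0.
x**2 - x + 1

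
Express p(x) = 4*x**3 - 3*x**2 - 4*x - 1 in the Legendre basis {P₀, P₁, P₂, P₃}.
(-2)P₀ + (-8/5)P₁ + (-2)P₂ + (8/5)P₃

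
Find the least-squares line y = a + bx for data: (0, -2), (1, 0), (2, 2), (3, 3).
a = -9/5, b = 17/10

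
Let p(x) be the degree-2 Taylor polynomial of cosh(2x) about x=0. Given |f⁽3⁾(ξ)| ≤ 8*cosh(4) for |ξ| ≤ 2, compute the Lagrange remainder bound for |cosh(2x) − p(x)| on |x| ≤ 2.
32*cosh(4)/3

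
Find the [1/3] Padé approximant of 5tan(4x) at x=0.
20*x/(1 - 16*x**2/3)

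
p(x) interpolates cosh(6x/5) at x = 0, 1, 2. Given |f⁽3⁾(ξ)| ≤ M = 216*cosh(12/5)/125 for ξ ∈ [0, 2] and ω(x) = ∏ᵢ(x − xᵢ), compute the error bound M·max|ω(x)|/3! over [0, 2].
8*sqrt(3)*cosh(12/5)/125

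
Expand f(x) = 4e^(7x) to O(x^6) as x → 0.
4 + 28*x + 98*x**2 + 686*x**3/3 + 2401*x**4/6 + 16807*x**5/30 + O(x**6)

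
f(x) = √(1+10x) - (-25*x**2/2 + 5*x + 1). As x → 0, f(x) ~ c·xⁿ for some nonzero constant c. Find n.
3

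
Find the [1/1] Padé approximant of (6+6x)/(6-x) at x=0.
(x + 1)/(1 - x/6)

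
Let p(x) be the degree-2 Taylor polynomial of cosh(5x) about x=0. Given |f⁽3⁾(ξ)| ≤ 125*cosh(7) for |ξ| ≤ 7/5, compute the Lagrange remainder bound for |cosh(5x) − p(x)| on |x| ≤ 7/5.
343*cosh(7)/6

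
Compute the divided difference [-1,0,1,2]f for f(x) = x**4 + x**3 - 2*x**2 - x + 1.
3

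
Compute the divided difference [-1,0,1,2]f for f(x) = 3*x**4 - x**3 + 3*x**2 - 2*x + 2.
5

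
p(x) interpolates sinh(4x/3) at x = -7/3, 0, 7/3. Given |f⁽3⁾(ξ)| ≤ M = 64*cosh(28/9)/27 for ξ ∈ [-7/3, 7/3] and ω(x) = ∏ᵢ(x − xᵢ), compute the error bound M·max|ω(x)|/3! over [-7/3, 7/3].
21952*sqrt(3)*cosh(28/9)/19683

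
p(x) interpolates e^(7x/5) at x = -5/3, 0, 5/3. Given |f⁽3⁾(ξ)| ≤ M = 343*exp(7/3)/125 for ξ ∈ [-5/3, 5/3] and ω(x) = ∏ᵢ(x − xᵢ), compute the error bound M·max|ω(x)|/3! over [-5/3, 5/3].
343*sqrt(3)*exp(7/3)/729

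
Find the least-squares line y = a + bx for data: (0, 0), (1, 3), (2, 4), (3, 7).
a = 1/5, b = 11/5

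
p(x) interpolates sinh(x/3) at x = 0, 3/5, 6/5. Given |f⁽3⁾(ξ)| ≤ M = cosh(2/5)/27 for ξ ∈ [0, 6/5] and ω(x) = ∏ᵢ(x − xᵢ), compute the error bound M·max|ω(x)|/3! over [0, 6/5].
sqrt(3)*cosh(2/5)/3375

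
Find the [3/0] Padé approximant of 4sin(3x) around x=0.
-18*x**3 + 12*x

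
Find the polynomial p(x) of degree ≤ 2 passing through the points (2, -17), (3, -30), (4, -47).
-2*x**2 - 3*x - 3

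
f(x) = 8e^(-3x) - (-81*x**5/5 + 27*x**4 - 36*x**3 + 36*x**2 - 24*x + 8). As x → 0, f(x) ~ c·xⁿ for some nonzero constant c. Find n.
6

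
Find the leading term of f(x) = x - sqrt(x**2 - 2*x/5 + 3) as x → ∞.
1/5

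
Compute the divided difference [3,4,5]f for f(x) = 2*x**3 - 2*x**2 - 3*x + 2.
22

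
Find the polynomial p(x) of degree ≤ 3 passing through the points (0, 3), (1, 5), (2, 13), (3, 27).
3*x**2 - x + 3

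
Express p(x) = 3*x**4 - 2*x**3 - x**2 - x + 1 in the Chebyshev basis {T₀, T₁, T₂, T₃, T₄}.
(13/8)T₀ + (-5/2)T₁ + T₂ + (-1/2)T₃ + (3/8)T₄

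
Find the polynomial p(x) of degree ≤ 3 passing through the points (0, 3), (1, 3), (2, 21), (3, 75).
3*x**3 - 3*x + 3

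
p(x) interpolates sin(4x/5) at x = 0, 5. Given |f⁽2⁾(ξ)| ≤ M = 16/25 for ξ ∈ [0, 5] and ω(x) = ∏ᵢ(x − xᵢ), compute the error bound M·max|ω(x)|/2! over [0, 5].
2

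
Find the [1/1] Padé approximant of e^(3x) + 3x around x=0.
(21*x/4 + 1)/(1 - 3*x/4)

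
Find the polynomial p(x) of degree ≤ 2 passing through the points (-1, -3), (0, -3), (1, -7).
-2*x**2 - 2*x - 3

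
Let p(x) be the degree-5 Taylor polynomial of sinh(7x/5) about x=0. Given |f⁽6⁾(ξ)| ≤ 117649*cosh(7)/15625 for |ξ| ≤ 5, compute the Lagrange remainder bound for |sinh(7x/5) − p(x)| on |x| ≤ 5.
117649*cosh(7)/720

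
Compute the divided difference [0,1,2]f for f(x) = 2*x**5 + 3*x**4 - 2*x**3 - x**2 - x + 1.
44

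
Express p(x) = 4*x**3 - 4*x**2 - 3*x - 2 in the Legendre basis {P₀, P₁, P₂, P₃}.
(-10/3)P₀ + (-3/5)P₁ + (-8/3)P₂ + (8/5)P₃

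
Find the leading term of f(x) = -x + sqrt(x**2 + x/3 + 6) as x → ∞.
1/6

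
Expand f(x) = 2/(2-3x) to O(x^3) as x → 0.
1 + 3*x/2 + 9*x**2/4 + O(x**3)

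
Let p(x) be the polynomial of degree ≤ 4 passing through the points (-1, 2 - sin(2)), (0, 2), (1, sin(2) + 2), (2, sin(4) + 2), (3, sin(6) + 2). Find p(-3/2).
35*sin(6)/128 + 63*sin(2)/128 - 45*sin(4)/32 + 2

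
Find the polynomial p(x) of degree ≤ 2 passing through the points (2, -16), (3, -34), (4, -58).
-3*x**2 - 3*x + 2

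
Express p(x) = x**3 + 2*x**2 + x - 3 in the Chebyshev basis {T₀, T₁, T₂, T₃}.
(-2)T₀ + (7/4)T₁ + T₂ + (1/4)T₃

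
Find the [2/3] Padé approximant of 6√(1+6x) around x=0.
(189*x**2/2 + 252*x/5 + 6)/(-27*x**3/20 + 81*x**2/20 + 27*x/5 + 1)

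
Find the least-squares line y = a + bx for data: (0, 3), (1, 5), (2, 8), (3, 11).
a = 27/10, b = 27/10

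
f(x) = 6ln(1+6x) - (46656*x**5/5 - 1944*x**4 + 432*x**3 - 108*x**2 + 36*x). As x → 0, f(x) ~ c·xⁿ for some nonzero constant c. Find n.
6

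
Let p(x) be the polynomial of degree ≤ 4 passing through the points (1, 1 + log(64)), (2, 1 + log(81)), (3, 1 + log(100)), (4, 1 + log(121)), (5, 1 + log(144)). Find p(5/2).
1 + log(30*11**(11/16)*2**(17/64)*3**(59/64)*5**(13/32)/11)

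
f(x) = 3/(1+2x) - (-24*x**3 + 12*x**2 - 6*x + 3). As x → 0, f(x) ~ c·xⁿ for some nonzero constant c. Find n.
4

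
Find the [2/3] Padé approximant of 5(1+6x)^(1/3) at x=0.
(70*x**2 + 40*x + 5)/(-4*x**3/3 + 6*x**2 + 6*x + 1)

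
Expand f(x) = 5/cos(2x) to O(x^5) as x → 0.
5 + 10*x**2 + 50*x**4/3 + O(x**5)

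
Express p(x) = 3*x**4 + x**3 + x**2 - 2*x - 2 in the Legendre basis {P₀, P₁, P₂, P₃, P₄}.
(-16/15)P₀ + (-7/5)P₁ + (50/21)P₂ + (2/5)P₃ + (24/35)P₄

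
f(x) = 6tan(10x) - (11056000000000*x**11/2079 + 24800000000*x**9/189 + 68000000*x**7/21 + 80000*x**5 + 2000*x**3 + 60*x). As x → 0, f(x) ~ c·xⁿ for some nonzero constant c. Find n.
13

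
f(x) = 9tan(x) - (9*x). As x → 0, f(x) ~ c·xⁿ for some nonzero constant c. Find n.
3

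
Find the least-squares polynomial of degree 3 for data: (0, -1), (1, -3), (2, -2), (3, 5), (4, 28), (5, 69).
-43/42 + (-221/252)x + (-79/42)x² + (35/36)x³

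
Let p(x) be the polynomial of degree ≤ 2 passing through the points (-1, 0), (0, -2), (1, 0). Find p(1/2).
-3/2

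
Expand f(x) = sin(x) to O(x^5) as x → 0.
x - x**3/6 + O(x**5)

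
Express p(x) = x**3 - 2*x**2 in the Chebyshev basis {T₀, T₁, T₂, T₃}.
-T₀ + (3/4)T₁ - T₂ + (1/4)T₃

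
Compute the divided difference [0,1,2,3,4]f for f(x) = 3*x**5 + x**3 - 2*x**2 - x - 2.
30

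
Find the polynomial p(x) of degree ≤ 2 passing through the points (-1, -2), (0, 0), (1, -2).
-2*x**2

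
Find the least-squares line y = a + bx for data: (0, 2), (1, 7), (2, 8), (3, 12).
a = 13/5, b = 31/10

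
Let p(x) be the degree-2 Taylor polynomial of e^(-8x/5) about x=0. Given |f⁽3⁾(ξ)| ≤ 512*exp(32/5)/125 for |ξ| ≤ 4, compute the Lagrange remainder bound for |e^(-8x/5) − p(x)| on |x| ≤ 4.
16384*exp(32/5)/375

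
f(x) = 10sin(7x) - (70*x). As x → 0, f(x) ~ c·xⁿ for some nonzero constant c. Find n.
3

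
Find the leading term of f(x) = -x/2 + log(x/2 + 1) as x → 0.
-x**2/8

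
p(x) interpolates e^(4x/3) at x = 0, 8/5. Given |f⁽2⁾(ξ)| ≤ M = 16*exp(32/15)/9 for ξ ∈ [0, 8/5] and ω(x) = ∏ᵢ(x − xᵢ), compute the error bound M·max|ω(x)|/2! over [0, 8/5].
128*exp(32/15)/225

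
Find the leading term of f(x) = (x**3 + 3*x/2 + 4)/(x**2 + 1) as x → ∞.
x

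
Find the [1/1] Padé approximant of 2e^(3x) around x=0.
(3*x + 2)/(1 - 3*x/2)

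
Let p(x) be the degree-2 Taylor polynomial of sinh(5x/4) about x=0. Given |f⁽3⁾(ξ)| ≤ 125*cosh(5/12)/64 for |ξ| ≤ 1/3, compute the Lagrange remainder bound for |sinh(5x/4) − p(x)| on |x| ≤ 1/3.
125*cosh(5/12)/10368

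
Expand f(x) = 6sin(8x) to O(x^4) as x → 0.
48*x - 512*x**3 + O(x**4)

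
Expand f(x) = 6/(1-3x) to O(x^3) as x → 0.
6 + 18*x + 54*x**2 + O(x**3)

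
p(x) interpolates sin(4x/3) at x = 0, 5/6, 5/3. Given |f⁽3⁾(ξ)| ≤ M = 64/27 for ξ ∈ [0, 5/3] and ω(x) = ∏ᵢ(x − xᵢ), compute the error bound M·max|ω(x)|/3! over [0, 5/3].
1000*sqrt(3)/19683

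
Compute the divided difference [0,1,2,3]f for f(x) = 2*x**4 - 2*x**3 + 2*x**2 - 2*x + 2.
10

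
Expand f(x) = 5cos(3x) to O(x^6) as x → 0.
5 - 45*x**2/2 + 135*x**4/8 + O(x**6)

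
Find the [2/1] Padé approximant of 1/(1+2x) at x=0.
1/(2*x + 1)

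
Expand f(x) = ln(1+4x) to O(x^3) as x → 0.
4*x - 8*x**2 + O(x**3)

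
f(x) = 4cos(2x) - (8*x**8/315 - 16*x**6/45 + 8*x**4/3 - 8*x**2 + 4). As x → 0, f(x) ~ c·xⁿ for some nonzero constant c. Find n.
10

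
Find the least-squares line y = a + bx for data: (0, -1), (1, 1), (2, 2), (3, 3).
a = -7/10, b = 13/10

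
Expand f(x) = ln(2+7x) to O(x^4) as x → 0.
log(2) + 7*x/2 - 49*x**2/8 + 343*x**3/24 + O(x**4)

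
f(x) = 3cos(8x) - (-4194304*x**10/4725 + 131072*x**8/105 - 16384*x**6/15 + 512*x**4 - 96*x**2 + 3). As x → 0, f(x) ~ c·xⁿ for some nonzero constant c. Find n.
12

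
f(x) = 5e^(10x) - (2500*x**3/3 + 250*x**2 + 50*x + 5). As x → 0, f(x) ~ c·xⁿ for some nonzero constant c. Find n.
4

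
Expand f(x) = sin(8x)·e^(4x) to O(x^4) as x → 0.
8*x + 32*x**2 - 64*x**3/3 + O(x**4)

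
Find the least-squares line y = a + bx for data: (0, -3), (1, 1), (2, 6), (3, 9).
a = -29/10, b = 41/10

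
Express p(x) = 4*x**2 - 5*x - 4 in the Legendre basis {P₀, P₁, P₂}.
(-8/3)P₀ + (-5)P₁ + (8/3)P₂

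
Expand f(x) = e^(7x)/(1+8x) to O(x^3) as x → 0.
1 - x + 65*x**2/2 + O(x**3)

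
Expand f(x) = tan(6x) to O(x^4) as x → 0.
6*x + 72*x**3 + O(x**4)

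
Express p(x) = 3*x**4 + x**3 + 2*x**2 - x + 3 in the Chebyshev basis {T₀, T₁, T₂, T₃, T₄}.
(41/8)T₀ + (-1/4)T₁ + (5/2)T₂ + (1/4)T₃ + (3/8)T₄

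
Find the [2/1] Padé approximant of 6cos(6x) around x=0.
6 - 108*x**2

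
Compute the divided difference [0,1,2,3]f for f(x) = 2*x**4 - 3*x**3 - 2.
9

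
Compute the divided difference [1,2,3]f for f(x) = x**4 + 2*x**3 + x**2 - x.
38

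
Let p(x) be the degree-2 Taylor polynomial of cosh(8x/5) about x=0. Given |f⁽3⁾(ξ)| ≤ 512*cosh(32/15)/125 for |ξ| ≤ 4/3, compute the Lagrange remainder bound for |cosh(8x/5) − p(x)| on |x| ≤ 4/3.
16384*cosh(32/15)/10125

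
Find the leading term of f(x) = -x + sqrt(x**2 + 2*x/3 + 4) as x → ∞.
1/3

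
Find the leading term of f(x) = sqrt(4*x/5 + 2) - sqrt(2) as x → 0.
sqrt(2)*x/5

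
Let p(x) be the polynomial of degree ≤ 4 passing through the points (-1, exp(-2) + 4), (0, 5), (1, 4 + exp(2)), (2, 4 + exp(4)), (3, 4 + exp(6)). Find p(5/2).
5*(-14*exp(4) - 1 + 108*exp(2) + 28*exp(6) + 7*exp(8))*exp(-2)/128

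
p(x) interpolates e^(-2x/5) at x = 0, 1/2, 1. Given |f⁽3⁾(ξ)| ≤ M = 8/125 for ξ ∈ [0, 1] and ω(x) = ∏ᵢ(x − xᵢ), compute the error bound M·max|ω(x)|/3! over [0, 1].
sqrt(3)/3375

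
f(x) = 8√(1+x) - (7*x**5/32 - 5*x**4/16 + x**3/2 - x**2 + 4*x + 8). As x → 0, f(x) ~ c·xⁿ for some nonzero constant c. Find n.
6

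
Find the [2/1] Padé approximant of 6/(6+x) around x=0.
1/(x/6 + 1)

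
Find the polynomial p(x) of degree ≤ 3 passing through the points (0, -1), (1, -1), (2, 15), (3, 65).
3*x**3 - x**2 - 2*x - 1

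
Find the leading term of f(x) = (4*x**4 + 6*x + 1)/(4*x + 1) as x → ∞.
x**3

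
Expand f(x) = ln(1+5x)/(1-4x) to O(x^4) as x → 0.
5*x + 15*x**2/2 + 215*x**3/3 + O(x**4)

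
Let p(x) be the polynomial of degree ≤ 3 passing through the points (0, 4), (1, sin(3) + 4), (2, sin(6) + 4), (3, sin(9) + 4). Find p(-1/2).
21*sin(6)/16 - 35*sin(3)/16 - 5*sin(9)/16 + 4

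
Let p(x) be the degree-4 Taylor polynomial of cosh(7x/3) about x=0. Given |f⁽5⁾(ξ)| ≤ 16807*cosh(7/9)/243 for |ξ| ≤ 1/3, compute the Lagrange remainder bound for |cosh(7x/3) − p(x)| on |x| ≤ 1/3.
16807*cosh(7/9)/7085880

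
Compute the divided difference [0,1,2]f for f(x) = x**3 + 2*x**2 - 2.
5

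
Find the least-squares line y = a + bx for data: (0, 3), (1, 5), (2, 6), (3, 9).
a = 29/10, b = 19/10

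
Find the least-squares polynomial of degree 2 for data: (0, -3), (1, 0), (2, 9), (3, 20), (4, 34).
-118/35 + (89/35)x + (12/7)x²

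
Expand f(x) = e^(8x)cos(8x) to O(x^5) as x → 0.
1 + 8*x - 512*x**3/3 - 2048*x**4/3 + O(x**5)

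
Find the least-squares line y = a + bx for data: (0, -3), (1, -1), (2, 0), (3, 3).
a = -31/10, b = 19/10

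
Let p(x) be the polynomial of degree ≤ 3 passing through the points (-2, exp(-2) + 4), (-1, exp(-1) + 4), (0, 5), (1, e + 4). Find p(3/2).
(-5 + 21*e + (29 + 35*e)*exp(2))*exp(-2)/16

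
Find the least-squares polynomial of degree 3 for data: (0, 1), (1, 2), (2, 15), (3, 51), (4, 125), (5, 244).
23/21 + (-97/63)x + (13/42)x² + (35/18)x³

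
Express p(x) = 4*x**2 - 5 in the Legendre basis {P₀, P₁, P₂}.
(-11/3)P₀ + (8/3)P₂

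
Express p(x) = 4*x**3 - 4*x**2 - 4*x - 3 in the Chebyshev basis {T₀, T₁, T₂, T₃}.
(-5)T₀ - T₁ + (-2)T₂ + T₃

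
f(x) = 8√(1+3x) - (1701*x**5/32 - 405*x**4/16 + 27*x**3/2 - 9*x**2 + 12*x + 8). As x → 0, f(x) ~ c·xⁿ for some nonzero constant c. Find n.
6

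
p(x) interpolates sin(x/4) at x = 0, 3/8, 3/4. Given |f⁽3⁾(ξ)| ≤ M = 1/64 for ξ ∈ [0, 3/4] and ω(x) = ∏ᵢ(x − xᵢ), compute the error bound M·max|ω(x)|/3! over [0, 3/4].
sqrt(3)/32768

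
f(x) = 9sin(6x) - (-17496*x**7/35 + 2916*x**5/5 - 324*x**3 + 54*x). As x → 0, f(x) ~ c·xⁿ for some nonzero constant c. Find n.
9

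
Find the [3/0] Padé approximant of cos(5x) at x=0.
1 - 25*x**2/2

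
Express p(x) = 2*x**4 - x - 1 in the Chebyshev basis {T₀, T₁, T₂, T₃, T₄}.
(-1/4)T₀ - T₁ + T₂ + (1/4)T₄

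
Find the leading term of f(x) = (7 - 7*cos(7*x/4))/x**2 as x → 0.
343/32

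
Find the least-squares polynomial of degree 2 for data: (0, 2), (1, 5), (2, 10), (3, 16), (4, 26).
15/7 + (113/70)x + (15/14)x²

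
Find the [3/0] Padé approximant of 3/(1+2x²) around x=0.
3 - 6*x**2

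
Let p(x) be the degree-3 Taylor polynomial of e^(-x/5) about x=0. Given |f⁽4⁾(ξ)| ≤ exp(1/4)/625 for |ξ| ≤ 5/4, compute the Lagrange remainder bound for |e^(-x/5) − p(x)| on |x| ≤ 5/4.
exp(1/4)/6144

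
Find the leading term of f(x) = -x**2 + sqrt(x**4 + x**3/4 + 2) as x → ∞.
x/8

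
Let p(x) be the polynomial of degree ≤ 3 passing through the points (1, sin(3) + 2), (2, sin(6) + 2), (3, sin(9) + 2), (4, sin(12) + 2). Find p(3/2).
15*sin(6)/16 - 5*sin(9)/16 + sin(12)/16 + 5*sin(3)/16 + 2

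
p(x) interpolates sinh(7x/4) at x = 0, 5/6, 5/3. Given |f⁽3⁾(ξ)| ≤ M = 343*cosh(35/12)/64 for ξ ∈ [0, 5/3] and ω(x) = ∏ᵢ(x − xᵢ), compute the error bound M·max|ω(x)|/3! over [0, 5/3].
42875*sqrt(3)*cosh(35/12)/373248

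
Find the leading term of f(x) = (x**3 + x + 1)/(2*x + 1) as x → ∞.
x**2/2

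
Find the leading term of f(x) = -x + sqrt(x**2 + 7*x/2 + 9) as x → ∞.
7/4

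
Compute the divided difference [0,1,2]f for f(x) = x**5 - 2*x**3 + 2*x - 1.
9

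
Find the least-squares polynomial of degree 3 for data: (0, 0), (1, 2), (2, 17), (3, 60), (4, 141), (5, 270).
25/126 + (-1927/756)x + (229/126)x² + (205/108)x³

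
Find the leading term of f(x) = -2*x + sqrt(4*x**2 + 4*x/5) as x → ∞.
1/5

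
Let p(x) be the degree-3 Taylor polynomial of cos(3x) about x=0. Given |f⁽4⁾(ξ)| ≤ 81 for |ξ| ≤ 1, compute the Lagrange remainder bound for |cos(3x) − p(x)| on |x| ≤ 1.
27/8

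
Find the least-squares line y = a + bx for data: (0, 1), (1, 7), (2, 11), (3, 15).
a = 8/5, b = 23/5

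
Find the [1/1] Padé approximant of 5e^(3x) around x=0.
(15*x/2 + 5)/(1 - 3*x/2)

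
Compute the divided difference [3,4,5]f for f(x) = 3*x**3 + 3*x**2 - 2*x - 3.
39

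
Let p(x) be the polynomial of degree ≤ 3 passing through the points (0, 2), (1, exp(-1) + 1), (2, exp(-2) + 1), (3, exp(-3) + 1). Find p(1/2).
(-5*e + 1 + 15*exp(2) + 21*exp(3))*exp(-3)/16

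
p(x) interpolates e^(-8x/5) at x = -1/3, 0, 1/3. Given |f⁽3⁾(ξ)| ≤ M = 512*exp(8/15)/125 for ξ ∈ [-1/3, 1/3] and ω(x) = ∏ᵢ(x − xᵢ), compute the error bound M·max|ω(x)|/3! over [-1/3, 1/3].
512*sqrt(3)*exp(8/15)/91125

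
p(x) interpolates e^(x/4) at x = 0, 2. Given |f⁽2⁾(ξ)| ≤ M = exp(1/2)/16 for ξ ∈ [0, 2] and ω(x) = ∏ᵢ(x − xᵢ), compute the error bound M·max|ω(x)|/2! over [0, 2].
exp(1/2)/32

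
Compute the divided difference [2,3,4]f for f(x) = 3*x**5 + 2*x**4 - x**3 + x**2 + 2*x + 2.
957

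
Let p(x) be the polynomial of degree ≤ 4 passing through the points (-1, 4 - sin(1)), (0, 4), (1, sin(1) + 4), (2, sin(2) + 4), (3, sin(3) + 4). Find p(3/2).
-5*sin(3)/128 + 15*sin(2)/32 + 87*sin(1)/128 + 4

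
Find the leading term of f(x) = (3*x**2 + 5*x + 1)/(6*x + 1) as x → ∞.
x/2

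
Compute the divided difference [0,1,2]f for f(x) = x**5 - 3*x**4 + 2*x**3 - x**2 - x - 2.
-1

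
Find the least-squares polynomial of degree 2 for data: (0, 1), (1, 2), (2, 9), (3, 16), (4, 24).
2/5 + (2)x + x²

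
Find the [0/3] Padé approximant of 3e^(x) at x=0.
3/(-x**3/6 + x**2/2 - x + 1)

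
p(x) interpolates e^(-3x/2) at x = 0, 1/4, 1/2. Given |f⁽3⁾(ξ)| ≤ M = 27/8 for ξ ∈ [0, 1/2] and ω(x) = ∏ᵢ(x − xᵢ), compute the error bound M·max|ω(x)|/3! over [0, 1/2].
sqrt(3)/512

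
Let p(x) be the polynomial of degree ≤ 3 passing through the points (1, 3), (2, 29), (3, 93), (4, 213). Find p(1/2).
-11/8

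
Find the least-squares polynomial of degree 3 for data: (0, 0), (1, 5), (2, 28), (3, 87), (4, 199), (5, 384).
-1/18 + (1801/756)x + (-53/252)x² + (163/54)x³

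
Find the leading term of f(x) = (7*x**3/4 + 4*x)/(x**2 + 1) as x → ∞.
7*x/4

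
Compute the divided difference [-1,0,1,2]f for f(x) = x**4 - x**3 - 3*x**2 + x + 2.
1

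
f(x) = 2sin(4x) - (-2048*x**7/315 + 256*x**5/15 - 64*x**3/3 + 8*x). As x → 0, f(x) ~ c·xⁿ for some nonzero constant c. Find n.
9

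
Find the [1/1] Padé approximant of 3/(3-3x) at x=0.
1/(1 - x)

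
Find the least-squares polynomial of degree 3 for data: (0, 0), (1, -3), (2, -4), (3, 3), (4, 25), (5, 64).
5/42 + (-767/252)x + (-107/84)x² + (8/9)x³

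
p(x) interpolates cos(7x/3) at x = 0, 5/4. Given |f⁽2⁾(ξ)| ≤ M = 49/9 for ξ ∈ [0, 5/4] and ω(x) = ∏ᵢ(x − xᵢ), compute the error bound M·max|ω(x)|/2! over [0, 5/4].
1225/1152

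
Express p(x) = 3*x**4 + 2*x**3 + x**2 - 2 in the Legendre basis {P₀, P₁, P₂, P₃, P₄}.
(-16/15)P₀ + (6/5)P₁ + (50/21)P₂ + (4/5)P₃ + (24/35)P₄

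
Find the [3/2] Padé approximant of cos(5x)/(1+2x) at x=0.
(1925*x**3/102 - 1925*x**2/204 - 2*x + 1)/(1 - 191*x**2/204)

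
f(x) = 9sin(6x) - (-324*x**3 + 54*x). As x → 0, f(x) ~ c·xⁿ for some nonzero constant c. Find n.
5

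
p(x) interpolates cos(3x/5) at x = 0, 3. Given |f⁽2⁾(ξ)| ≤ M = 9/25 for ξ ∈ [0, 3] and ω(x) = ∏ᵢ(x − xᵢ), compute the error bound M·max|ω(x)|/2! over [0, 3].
81/200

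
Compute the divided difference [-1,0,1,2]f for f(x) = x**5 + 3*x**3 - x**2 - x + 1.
8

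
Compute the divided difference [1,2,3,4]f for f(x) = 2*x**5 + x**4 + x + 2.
140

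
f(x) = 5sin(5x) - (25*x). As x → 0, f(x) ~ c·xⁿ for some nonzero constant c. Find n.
3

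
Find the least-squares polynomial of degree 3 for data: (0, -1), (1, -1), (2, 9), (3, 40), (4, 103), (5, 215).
-25/21 + (41/63)x + (-43/21)x² + (19/9)x³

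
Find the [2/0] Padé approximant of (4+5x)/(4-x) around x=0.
3*x**2/8 + 3*x/2 + 1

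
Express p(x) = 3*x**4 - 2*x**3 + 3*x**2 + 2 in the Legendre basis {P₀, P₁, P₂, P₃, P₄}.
(18/5)P₀ + (-6/5)P₁ + (26/7)P₂ + (-4/5)P₃ + (24/35)P₄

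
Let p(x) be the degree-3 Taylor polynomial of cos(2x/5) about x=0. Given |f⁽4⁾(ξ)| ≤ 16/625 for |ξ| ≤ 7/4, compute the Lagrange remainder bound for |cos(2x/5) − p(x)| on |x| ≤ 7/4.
2401/240000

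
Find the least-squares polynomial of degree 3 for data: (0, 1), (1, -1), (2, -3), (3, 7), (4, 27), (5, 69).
10/9 + (-103/54)x + (-31/18)x² + (26/27)x³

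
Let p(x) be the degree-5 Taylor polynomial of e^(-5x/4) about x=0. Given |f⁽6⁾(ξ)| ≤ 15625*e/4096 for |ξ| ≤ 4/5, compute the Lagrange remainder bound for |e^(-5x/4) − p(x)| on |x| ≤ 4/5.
e/720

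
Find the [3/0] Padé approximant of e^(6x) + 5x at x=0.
36*x**3 + 18*x**2 + 11*x + 1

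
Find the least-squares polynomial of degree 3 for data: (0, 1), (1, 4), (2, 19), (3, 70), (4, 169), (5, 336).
11/9 + (62/189)x + (-82/63)x² + (79/27)x³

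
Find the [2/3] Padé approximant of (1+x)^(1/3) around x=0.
(7*x**2/18 + 4*x/3 + 1)/(-x**3/162 + x**2/6 + x + 1)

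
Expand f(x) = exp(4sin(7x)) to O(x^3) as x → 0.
1 + 28*x + 392*x**2 + O(x**3)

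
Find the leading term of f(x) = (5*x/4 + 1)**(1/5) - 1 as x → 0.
x/4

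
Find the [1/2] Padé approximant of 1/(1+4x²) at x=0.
1/(4*x**2 + 1)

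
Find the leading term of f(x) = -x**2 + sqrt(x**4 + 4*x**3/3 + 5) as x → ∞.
2*x/3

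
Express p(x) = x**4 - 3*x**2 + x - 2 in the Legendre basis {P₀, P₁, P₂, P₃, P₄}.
(-14/5)P₀ + P₁ + (-10/7)P₂ + (8/35)P₄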